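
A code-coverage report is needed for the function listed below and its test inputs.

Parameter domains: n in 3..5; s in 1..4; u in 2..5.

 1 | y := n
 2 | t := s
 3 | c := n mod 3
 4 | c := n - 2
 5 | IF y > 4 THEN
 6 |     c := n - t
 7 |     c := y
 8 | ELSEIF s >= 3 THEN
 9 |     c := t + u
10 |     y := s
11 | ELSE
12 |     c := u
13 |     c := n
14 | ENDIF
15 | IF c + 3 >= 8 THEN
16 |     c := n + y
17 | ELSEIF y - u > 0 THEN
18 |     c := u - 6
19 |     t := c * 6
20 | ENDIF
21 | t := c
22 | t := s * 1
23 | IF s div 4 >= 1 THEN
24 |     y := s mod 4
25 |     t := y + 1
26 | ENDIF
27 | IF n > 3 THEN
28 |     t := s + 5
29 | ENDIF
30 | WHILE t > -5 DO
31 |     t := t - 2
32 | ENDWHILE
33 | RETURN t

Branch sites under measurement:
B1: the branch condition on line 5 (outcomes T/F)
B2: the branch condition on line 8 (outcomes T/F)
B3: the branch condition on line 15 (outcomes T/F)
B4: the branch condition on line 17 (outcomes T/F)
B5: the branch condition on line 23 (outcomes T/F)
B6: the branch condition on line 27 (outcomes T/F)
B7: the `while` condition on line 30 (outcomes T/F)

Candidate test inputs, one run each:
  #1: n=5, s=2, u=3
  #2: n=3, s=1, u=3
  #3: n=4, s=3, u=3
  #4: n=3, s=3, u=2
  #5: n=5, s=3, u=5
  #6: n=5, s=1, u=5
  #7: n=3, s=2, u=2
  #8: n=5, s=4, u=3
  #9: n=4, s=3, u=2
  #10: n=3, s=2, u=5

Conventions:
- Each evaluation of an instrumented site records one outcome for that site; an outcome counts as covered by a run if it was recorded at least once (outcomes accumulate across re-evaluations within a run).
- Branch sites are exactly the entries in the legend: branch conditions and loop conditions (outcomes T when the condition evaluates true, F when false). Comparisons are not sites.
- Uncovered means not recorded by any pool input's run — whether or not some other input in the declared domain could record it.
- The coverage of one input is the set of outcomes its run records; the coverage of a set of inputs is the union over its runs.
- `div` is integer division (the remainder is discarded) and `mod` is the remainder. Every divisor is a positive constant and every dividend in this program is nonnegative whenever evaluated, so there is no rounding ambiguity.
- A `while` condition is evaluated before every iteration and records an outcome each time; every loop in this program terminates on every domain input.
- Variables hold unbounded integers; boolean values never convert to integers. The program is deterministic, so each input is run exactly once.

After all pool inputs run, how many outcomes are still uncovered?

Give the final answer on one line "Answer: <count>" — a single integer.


test 1 (n=5, s=2, u=3) fires B1->T, B3->T, B5->F, B6->T, B7->T, B7->T, B7->T, B7->T, B7->T, B7->T, B7->F; hits B1=T, B3=T, B5=F, B6=T, B7=T, B7=F
test 2 (n=3, s=1, u=3) fires B1->F, B2->F, B3->F, B4->F, B5->F, B6->F, B7->T, B7->T, B7->T, B7->F; hits B1=F, B2=F, B3=F, B4=F, B5=F, B6=F, B7=T, B7=F
test 3 (n=4, s=3, u=3) fires B1->F, B2->T, B3->T, B5->F, B6->T, B7->T, B7->T, B7->T, B7->T, B7->T, B7->T, B7->T, B7->F; hits B1=F, B2=T, B3=T, B5=F, B6=T, B7=T, B7=F
test 4 (n=3, s=3, u=2) fires B1->F, B2->T, B3->T, B5->F, B6->F, B7->T, B7->T, B7->T, B7->T, B7->F; hits B1=F, B2=T, B3=T, B5=F, B6=F, B7=T, B7=F
test 5 (n=5, s=3, u=5) fires B1->T, B3->T, B5->F, B6->T, B7->T, B7->T, B7->T, B7->T, B7->T, B7->T, B7->T, B7->F; hits B1=T, B3=T, B5=F, B6=T, B7=T, B7=F
test 6 (n=5, s=1, u=5) fires B1->T, B3->T, B5->F, B6->T, B7->T, B7->T, B7->T, B7->T, B7->T, B7->T, B7->F; hits B1=T, B3=T, B5=F, B6=T, B7=T, B7=F
test 7 (n=3, s=2, u=2) fires B1->F, B2->F, B3->F, B4->T, B5->F, B6->F, B7->T, B7->T, B7->T, B7->T, B7->F; hits B1=F, B2=F, B3=F, B4=T, B5=F, B6=F, B7=T, B7=F
test 8 (n=5, s=4, u=3) fires B1->T, B3->T, B5->T, B6->T, B7->T, B7->T, B7->T, B7->T, B7->T, B7->T, B7->T, B7->F; hits B1=T, B3=T, B5=T, B6=T, B7=T, B7=F
test 9 (n=4, s=3, u=2) fires B1->F, B2->T, B3->T, B5->F, B6->T, B7->T, B7->T, B7->T, B7->T, B7->T, B7->T, B7->T, B7->F; hits B1=F, B2=T, B3=T, B5=F, B6=T, B7=T, B7=F
test 10 (n=3, s=2, u=5) fires B1->F, B2->F, B3->F, B4->F, B5->F, B6->F, B7->T, B7->T, B7->T, B7->T, B7->F; hits B1=F, B2=F, B3=F, B4=F, B5=F, B6=F, B7=T, B7=F
union over the pool: B1=T, B1=F, B2=T, B2=F, B3=T, B3=F, B4=T, B4=F, B5=T, B5=F, B6=T, B6=F, B7=T, B7=F
uncovered (0 of 14): none
Answer: 0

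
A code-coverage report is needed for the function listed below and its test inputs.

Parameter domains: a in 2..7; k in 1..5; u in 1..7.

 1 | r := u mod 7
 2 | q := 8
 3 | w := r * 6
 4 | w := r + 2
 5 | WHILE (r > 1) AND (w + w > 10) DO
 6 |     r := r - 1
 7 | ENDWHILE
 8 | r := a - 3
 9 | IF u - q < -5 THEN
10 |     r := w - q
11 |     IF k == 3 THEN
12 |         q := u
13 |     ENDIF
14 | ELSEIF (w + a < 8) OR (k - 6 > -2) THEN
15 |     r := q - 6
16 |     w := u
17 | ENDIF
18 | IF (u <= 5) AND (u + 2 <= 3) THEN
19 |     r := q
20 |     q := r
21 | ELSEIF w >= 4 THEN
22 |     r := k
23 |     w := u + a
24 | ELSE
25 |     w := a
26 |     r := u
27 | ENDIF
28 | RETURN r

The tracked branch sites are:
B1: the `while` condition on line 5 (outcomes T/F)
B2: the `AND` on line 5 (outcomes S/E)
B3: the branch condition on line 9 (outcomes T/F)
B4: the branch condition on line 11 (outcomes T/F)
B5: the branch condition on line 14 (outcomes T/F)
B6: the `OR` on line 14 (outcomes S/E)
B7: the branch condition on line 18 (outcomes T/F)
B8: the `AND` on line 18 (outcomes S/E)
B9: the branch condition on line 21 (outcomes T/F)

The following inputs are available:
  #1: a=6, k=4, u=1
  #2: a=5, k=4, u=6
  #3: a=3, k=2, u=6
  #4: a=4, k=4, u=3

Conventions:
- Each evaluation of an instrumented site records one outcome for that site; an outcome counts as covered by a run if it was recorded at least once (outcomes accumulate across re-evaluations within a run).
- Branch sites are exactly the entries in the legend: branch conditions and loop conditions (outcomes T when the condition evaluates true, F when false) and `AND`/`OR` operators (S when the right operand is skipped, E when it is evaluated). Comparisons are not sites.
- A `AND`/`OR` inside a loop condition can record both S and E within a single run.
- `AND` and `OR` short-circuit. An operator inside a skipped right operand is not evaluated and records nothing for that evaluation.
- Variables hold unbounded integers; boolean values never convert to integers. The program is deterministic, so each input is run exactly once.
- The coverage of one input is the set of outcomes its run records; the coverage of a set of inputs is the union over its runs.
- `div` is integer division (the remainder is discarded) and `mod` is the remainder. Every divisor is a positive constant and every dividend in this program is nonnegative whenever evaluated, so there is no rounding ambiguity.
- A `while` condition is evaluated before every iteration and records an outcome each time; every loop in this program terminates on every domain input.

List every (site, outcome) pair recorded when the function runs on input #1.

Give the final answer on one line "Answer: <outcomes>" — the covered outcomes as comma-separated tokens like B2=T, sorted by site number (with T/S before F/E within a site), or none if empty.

Simulating input #1 (a=6, k=4, u=1) step by step:
  B2->S, B1->F, B3->T, B4->F, B8->E, B7->T
as a set, this run covers: B1=F, B2=S, B3=T, B4=F, B7=T, B8=E

Answer: B1=F, B2=S, B3=T, B4=F, B7=T, B8=E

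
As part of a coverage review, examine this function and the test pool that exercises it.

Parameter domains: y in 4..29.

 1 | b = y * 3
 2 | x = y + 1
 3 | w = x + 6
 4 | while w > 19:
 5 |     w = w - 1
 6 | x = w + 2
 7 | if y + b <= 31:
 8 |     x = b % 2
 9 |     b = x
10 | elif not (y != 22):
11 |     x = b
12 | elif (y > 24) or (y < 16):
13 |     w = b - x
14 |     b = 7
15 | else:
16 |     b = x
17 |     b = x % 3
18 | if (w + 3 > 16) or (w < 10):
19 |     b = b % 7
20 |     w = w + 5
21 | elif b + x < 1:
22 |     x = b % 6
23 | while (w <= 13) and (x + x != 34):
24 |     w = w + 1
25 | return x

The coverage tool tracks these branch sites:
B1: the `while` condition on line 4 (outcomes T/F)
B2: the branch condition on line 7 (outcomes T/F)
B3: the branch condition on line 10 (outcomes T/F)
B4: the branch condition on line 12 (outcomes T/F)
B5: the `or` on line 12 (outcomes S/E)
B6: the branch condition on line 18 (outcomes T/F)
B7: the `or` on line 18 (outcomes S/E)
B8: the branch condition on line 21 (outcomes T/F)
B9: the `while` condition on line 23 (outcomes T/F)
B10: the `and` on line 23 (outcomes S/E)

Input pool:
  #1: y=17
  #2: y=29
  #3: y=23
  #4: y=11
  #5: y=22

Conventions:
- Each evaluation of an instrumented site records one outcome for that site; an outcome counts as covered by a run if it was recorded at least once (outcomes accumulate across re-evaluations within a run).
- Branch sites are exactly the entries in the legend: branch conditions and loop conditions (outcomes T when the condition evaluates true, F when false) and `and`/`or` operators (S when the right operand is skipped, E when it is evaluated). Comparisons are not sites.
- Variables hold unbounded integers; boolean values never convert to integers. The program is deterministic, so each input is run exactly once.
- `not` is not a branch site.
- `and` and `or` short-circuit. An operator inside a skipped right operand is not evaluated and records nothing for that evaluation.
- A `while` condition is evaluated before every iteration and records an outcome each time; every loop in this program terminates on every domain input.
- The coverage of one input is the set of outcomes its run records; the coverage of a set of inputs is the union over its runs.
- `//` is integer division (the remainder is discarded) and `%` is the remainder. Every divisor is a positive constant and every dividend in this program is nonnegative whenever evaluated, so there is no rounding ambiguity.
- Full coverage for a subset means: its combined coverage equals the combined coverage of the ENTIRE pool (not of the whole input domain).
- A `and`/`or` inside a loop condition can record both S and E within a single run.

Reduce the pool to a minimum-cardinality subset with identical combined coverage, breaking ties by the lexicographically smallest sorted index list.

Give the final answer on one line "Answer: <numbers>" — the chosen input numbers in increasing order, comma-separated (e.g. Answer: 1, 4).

input #1, y=17: events B1->T, B1->T, B1->T, B1->T, B1->T, B1->F, B2->F, B3->F, B5->E, B4->F, B7->S, B6->T, B10->S, B9->F; outcomes B1=T, B1=F, B2=F, B3=F, B4=F, B5=E, B6=T, B7=S, B9=F, B10=S
input #2, y=29: events B1->T, B1->T, B1->T, B1->T, B1->T, B1->T, B1->T, B1->T, B1->T, B1->T, B1->T, B1->T, B1->T, B1->T, ...; outcomes B1=T, B1=F, B2=F, B3=F, B4=T, B5=S, B6=T, B7=S, B9=F, B10=S
input #3, y=23: events B1->T, B1->T, B1->T, B1->T, B1->T, B1->T, B1->T, B1->T, B1->T, B1->T, B1->T, B1->F, B2->F, B3->F, ...; outcomes B1=T, B1=F, B2=F, B3=F, B4=F, B5=E, B6=T, B7=S, B9=F, B10=S
input #4, y=11: events B1->F, B2->F, B3->F, B5->E, B4->T, B7->E, B6->F, B8->F, B10->E, B9->T, B10->S, B9->F; outcomes B1=F, B2=F, B3=F, B4=T, B5=E, B6=F, B7=E, B8=F, B9=T, B9=F, B10=S, B10=E
input #5, y=22: events B1->T, B1->T, B1->T, B1->T, B1->T, B1->T, B1->T, B1->T, B1->T, B1->T, B1->F, B2->F, B3->T, B7->S, ...; outcomes B1=T, B1=F, B2=F, B3=T, B6=T, B7=S, B9=F, B10=S
union over all inputs: B1=T, B1=F, B2=F, B3=T, B3=F, B4=T, B4=F, B5=S, B5=E, B6=T, B6=F, B7=S, B7=E, B8=F, B9=T, B9=F, B10=S, B10=E (18 outcomes)
checked all size-1 subsets: none covers 18 outcomes (max 12/18)
checked all size-2 subsets: none covers 18 outcomes (max 16/18)
checked all size-3 subsets: none covers 18 outcomes (max 17/18)
size 4: inputs {1, 2, 4, 5} cover all 18 outcomes, and no lexicographically smaller subset of this size does

Answer: 1, 2, 4, 5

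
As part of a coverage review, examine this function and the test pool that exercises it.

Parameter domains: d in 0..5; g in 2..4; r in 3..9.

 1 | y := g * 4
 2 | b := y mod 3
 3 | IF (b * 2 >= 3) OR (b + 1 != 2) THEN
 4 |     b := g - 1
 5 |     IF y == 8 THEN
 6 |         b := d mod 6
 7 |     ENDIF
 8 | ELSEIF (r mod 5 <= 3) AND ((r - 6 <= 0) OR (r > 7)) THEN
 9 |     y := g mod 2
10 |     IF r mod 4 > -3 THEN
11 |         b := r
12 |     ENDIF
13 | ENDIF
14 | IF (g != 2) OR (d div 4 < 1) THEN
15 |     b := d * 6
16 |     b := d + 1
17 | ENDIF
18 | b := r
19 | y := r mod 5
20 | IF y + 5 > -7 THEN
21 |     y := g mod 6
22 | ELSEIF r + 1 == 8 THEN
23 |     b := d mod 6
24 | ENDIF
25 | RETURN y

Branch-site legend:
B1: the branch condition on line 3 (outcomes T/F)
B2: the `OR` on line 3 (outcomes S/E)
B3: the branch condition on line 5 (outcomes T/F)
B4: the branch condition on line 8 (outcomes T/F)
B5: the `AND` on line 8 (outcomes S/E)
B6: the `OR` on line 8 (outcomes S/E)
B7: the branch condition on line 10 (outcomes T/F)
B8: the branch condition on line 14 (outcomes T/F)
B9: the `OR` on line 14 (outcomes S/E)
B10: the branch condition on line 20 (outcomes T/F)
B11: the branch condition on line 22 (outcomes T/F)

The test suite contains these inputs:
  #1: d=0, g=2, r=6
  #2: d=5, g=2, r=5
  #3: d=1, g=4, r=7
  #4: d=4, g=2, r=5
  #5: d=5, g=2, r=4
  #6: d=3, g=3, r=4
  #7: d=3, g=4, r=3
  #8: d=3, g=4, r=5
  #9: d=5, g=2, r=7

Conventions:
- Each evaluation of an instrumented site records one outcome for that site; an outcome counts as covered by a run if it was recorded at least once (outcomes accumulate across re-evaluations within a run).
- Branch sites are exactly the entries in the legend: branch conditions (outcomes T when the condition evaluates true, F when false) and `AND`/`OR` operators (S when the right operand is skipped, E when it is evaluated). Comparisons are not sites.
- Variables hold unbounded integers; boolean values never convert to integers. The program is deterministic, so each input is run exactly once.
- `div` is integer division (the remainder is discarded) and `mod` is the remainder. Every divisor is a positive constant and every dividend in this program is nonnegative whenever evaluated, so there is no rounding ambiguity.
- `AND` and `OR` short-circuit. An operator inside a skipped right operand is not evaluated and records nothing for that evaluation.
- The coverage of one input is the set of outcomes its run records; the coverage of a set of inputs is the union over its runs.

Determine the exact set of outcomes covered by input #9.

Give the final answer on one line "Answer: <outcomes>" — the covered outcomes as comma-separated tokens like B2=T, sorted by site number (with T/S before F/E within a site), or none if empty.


Simulating input #9 (d=5, g=2, r=7) step by step:
  B2->S, B1->T, B3->T, B9->E, B8->F, B10->T
deduplicating events, the covered set is: B1=T, B2=S, B3=T, B8=F, B9=E, B10=T
Answer: B1=T, B2=S, B3=T, B8=F, B9=E, B10=T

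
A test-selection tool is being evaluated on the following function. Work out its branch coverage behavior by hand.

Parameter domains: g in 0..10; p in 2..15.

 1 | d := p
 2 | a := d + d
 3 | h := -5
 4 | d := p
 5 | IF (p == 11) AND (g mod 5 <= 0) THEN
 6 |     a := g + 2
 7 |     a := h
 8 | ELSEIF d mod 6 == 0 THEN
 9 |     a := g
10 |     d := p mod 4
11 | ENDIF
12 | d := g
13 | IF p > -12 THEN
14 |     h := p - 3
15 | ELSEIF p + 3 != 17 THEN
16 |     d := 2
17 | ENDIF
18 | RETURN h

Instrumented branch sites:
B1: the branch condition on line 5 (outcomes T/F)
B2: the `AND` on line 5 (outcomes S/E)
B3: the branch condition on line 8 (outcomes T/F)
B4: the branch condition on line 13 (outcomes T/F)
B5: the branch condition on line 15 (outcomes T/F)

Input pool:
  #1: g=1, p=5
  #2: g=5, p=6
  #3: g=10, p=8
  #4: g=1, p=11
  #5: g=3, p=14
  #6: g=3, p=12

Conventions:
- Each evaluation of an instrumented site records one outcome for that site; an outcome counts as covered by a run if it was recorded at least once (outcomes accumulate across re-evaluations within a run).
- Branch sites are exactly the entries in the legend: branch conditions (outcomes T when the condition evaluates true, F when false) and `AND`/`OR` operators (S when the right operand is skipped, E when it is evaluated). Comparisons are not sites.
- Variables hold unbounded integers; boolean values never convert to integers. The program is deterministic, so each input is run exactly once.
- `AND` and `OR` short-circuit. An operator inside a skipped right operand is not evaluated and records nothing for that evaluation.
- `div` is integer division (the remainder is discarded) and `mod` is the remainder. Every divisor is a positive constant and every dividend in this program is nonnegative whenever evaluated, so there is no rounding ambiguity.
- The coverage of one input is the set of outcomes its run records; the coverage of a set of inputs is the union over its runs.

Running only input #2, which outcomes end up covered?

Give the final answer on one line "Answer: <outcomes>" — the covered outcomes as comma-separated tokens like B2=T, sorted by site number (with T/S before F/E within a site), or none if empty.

Tracing the run of input #2 (g=5, p=6):
  B2->S, B1->F, B3->T, B4->T
as a set, this run covers: B1=F, B2=S, B3=T, B4=T

Answer: B1=F, B2=S, B3=T, B4=T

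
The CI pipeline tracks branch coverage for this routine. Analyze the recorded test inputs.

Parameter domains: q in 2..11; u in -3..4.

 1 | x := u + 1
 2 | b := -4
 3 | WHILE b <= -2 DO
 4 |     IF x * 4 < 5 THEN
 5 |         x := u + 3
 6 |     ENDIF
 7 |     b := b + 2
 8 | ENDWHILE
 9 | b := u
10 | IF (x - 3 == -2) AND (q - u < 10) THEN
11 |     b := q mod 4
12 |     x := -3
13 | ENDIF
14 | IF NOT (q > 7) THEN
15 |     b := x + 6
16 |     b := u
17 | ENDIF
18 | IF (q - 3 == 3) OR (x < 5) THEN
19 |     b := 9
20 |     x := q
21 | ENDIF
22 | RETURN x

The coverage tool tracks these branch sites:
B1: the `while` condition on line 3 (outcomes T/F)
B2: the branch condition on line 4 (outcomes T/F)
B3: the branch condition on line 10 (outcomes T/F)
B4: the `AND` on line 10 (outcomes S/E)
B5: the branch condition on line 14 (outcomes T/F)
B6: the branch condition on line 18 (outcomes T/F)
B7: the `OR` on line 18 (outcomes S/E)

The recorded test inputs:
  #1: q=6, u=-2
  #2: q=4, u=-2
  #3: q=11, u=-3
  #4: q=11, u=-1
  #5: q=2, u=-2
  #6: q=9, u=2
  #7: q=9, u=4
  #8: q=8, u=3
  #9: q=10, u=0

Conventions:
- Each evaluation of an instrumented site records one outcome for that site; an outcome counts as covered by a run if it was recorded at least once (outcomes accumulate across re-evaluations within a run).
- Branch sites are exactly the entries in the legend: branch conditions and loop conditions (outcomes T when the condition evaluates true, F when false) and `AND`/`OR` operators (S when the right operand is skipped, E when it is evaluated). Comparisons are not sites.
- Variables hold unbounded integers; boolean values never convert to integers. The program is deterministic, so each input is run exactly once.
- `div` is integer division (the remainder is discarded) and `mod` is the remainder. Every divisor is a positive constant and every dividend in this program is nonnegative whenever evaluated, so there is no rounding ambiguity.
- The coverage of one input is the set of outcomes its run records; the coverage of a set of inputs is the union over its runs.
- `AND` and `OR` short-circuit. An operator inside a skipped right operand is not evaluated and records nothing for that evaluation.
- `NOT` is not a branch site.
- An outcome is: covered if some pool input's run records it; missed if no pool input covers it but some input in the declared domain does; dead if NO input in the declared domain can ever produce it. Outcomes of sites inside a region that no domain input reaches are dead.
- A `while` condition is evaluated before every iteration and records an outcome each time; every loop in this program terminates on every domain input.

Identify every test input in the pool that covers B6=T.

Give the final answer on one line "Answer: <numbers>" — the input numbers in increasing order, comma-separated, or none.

input #1 (q=6, u=-2): produces B6=T
input #2 (q=4, u=-2): produces B6=T
input #3 (q=11, u=-3): produces B6=T
input #4 (q=11, u=-1): produces B6=T
input #5 (q=2, u=-2): produces B6=T
input #6 (q=9, u=2): produces B6=T
input #7 (q=9, u=4): does not produce B6=T
input #8 (q=8, u=3): produces B6=T
input #9 (q=10, u=0): produces B6=T

Answer: 1, 2, 3, 4, 5, 6, 8, 9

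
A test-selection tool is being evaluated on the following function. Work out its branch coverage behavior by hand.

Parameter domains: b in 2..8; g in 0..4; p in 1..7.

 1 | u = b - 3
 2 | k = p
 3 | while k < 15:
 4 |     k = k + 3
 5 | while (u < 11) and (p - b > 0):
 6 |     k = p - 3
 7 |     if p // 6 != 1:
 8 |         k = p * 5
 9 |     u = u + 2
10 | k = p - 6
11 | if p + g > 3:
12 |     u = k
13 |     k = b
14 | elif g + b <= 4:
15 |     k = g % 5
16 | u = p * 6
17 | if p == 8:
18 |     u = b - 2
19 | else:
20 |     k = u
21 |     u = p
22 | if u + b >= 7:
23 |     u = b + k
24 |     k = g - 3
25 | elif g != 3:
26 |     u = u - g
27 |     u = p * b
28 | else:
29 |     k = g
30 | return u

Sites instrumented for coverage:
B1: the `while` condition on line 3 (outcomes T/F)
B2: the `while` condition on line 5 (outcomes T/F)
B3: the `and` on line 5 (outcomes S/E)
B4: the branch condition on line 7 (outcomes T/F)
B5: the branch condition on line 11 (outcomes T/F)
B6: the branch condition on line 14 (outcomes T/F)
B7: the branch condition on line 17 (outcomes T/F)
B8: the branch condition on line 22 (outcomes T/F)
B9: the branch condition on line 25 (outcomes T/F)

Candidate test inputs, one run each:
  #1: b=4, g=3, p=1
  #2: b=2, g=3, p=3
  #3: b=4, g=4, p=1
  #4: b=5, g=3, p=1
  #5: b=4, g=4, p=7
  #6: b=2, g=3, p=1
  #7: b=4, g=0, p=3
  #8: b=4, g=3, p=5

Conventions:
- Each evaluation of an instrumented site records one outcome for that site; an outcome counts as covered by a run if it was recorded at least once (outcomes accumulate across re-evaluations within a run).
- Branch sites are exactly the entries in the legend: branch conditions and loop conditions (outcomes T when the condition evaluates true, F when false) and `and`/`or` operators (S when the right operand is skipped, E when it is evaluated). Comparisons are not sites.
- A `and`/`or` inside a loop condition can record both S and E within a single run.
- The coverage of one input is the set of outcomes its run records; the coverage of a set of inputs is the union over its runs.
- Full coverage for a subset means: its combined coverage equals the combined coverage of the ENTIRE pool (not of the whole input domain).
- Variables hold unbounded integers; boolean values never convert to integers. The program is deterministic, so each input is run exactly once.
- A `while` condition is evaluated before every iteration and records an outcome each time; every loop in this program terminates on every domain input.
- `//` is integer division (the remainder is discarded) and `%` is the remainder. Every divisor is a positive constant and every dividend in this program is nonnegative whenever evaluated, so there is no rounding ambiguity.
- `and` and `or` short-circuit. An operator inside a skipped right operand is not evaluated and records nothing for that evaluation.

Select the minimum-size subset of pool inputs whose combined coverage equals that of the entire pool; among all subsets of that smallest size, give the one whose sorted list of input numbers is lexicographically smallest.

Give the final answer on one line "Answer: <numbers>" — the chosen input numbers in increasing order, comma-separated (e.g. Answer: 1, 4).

test 1 (b=4, g=3, p=1) fires B1->T, B1->T, B1->T, B1->T, B1->T, B1->F, B3->E, B2->F, B5->T, B7->F, B8->F, B9->F; hits B1=T, B1=F, B2=F, B3=E, B5=T, B7=F, B8=F, B9=F
test 2 (b=2, g=3, p=3) fires B1->T, B1->T, B1->T, B1->T, B1->F, B3->E, B2->T, B4->T, B3->E, B2->T, B4->T, B3->E, B2->T, B4->T, ...; hits B1=T, B1=F, B2=T, B2=F, B3=S, B3=E, B4=T, B5=T, B7=F, B8=F, B9=F
test 3 (b=4, g=4, p=1) fires B1->T, B1->T, B1->T, B1->T, B1->T, B1->F, B3->E, B2->F, B5->T, B7->F, B8->F, B9->T; hits B1=T, B1=F, B2=F, B3=E, B5=T, B7=F, B8=F, B9=T
test 4 (b=5, g=3, p=1) fires B1->T, B1->T, B1->T, B1->T, B1->T, B1->F, B3->E, B2->F, B5->T, B7->F, B8->F, B9->F; hits B1=T, B1=F, B2=F, B3=E, B5=T, B7=F, B8=F, B9=F
test 5 (b=4, g=4, p=7) fires B1->T, B1->T, B1->T, B1->F, B3->E, B2->T, B4->F, B3->E, B2->T, B4->F, B3->E, B2->T, B4->F, B3->E, ...; hits B1=T, B1=F, B2=T, B2=F, B3=S, B3=E, B4=F, B5=T, B7=F, B8=T
test 6 (b=2, g=3, p=1) fires B1->T, B1->T, B1->T, B1->T, B1->T, B1->F, B3->E, B2->F, B5->T, B7->F, B8->F, B9->F; hits B1=T, B1=F, B2=F, B3=E, B5=T, B7=F, B8=F, B9=F
test 7 (b=4, g=0, p=3) fires B1->T, B1->T, B1->T, B1->T, B1->F, B3->E, B2->F, B5->F, B6->T, B7->F, B8->T; hits B1=T, B1=F, B2=F, B3=E, B5=F, B6=T, B7=F, B8=T
test 8 (b=4, g=3, p=5) fires B1->T, B1->T, B1->T, B1->T, B1->F, B3->E, B2->T, B4->T, B3->E, B2->T, B4->T, B3->E, B2->T, B4->T, ...; hits B1=T, B1=F, B2=T, B2=F, B3=S, B3=E, B4=T, B5=T, B7=F, B8=T
together the pool reaches 16 outcomes: B1=T, B1=F, B2=T, B2=F, B3=S, B3=E, B4=T, B4=F, B5=T, B5=F, B6=T, B7=F, B8=T, B8=F, B9=T, B9=F
checked all size-1 subsets: none covers 16 outcomes (max 11/16)
checked all size-2 subsets: none covers 16 outcomes (max 14/16)
checked all size-3 subsets: none covers 16 outcomes (max 15/16)
the canonical winner is {2, 3, 5, 7}: size 4, full 16-outcome coverage, earliest index list among size-4 covers

Answer: 2, 3, 5, 7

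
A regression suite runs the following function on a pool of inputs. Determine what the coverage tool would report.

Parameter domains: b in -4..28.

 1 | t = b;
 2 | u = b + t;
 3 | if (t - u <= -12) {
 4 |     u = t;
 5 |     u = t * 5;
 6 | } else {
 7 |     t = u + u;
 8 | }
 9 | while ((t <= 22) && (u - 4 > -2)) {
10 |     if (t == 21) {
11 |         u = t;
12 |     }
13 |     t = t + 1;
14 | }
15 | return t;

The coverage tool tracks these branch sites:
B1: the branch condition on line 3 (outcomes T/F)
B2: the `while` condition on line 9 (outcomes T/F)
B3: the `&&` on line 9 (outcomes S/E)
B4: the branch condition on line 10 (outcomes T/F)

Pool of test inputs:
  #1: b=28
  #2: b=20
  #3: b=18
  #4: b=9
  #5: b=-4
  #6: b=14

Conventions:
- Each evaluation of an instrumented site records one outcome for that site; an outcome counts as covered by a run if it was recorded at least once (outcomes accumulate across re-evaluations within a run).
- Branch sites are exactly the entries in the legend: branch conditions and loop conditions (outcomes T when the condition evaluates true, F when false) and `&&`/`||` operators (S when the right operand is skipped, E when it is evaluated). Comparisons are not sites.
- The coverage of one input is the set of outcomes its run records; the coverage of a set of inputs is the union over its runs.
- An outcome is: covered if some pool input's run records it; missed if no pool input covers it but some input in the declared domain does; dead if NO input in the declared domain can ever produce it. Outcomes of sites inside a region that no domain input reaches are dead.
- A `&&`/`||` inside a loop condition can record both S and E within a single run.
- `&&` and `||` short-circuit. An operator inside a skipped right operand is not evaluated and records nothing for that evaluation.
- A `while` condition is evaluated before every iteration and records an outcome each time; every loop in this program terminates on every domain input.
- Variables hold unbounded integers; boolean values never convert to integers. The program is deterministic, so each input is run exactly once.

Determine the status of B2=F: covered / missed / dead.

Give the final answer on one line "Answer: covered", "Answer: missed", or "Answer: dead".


B2=F is recorded by pool input(s) 1, 2, 3, 4, 5, 6 -> covered
Answer: covered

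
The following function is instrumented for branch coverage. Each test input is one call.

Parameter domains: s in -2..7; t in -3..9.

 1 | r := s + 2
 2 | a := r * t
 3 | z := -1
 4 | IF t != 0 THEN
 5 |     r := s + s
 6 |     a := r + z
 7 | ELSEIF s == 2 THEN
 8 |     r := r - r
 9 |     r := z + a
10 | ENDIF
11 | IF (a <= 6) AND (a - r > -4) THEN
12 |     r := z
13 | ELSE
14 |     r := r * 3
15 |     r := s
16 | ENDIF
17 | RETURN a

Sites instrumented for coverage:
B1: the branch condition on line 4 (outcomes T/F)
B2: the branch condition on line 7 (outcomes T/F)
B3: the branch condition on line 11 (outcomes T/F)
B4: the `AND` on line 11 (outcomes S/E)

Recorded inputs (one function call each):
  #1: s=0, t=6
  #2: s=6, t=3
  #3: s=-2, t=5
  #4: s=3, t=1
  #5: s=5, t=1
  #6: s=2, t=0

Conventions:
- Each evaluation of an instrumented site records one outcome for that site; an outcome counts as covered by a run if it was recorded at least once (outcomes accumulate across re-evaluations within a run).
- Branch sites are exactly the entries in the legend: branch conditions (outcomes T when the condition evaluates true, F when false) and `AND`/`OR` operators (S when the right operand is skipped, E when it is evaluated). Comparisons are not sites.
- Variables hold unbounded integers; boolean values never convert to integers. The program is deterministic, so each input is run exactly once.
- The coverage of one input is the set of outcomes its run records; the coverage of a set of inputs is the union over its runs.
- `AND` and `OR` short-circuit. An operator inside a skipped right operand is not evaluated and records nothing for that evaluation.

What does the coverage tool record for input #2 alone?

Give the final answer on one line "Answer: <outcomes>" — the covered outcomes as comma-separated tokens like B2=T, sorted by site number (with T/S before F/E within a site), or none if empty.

Tracing the run of input #2 (s=6, t=3):
  B1->T, B4->S, B3->F
distinct outcomes covered: B1=T, B3=F, B4=S

Answer: B1=T, B3=F, B4=S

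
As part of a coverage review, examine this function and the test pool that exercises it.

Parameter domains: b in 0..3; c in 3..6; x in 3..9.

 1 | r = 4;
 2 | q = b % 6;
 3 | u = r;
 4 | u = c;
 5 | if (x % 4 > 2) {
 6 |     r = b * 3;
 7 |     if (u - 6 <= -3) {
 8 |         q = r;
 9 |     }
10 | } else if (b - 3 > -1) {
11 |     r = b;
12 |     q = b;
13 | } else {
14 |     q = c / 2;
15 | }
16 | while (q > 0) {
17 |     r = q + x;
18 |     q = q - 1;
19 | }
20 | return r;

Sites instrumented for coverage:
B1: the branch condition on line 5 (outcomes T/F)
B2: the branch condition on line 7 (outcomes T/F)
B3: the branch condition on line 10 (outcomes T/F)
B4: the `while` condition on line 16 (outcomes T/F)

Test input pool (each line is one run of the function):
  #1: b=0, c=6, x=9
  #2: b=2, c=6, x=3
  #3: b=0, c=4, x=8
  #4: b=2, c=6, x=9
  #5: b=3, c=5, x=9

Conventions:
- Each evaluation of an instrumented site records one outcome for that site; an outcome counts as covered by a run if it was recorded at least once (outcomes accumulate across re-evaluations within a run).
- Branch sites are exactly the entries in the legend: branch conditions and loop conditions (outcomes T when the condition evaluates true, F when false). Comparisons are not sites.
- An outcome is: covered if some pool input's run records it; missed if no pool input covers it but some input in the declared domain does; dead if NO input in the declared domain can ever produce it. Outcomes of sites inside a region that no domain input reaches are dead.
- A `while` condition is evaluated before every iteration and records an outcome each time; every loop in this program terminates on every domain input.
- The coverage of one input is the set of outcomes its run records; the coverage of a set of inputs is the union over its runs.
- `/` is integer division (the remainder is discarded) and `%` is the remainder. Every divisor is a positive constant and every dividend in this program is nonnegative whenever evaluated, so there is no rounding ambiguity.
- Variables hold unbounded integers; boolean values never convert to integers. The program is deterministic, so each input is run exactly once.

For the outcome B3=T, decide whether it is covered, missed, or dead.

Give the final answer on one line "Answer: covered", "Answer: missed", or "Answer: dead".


B3=T is recorded by pool input(s) 5 -> covered
Answer: covered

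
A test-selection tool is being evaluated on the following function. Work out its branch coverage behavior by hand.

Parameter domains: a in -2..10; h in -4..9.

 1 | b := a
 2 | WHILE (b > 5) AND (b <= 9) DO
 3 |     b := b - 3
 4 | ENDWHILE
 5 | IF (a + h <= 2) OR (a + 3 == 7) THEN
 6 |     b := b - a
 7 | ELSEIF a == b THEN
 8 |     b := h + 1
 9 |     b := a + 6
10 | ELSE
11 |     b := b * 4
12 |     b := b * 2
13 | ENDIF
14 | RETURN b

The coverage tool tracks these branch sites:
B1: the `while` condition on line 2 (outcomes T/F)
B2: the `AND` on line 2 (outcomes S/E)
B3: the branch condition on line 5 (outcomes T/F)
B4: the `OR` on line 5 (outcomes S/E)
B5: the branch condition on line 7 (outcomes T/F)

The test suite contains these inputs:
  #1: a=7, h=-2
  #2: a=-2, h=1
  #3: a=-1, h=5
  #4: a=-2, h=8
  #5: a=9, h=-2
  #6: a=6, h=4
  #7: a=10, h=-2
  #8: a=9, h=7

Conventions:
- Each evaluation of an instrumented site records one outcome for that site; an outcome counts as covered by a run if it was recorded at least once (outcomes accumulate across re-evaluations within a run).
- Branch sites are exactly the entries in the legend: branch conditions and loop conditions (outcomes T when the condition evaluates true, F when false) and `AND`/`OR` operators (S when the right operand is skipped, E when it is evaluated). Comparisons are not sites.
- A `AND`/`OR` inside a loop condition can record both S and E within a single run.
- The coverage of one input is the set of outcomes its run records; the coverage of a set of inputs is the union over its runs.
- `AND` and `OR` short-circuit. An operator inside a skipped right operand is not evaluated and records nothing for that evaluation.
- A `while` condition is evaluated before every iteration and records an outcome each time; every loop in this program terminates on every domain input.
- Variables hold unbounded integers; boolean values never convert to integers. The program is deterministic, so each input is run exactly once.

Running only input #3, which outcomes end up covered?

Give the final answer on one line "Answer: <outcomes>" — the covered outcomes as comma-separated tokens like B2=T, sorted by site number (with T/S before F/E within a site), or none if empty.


Event log for input #3 (a=-1, h=5):
  B2->S, B1->F, B4->E, B3->F, B5->T
distinct outcomes covered: B1=F, B2=S, B3=F, B4=E, B5=T
Answer: B1=F, B2=S, B3=F, B4=E, B5=T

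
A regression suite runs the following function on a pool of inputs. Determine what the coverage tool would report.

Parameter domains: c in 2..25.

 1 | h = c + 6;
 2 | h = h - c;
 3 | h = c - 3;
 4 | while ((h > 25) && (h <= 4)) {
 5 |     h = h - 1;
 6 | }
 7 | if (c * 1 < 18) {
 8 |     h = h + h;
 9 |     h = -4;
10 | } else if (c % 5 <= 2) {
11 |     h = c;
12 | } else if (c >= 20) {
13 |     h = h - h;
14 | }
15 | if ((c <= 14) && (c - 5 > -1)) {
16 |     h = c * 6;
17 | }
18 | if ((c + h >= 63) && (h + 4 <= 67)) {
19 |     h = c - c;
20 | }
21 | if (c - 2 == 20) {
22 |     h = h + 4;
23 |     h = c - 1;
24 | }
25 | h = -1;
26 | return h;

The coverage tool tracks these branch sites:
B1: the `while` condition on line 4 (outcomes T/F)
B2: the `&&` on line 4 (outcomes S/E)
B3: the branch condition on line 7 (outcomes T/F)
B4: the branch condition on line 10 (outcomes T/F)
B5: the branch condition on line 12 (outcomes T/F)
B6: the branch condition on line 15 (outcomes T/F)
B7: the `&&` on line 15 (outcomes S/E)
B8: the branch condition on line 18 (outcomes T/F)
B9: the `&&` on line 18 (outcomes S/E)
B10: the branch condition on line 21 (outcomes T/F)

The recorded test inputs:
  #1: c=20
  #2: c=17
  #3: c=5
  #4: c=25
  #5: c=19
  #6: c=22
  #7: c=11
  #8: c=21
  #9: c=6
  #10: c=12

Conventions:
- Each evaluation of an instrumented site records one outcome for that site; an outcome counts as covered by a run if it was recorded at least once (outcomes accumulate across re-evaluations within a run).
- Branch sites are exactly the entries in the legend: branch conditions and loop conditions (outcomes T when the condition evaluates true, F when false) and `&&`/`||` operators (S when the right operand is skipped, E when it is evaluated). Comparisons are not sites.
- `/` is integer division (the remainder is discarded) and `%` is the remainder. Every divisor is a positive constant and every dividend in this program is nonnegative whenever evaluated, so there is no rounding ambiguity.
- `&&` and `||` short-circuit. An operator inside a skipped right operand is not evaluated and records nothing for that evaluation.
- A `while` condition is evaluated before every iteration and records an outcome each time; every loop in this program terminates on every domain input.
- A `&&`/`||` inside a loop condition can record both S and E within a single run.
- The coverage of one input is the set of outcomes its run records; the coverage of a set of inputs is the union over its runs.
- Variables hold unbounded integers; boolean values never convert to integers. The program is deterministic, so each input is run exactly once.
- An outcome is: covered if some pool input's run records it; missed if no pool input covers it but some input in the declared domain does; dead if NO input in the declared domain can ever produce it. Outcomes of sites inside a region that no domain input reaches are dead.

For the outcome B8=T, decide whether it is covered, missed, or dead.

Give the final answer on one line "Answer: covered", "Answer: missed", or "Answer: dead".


no pool input records B8=T
but domain input (c=9) does record it -> reachable, so missed
Answer: missed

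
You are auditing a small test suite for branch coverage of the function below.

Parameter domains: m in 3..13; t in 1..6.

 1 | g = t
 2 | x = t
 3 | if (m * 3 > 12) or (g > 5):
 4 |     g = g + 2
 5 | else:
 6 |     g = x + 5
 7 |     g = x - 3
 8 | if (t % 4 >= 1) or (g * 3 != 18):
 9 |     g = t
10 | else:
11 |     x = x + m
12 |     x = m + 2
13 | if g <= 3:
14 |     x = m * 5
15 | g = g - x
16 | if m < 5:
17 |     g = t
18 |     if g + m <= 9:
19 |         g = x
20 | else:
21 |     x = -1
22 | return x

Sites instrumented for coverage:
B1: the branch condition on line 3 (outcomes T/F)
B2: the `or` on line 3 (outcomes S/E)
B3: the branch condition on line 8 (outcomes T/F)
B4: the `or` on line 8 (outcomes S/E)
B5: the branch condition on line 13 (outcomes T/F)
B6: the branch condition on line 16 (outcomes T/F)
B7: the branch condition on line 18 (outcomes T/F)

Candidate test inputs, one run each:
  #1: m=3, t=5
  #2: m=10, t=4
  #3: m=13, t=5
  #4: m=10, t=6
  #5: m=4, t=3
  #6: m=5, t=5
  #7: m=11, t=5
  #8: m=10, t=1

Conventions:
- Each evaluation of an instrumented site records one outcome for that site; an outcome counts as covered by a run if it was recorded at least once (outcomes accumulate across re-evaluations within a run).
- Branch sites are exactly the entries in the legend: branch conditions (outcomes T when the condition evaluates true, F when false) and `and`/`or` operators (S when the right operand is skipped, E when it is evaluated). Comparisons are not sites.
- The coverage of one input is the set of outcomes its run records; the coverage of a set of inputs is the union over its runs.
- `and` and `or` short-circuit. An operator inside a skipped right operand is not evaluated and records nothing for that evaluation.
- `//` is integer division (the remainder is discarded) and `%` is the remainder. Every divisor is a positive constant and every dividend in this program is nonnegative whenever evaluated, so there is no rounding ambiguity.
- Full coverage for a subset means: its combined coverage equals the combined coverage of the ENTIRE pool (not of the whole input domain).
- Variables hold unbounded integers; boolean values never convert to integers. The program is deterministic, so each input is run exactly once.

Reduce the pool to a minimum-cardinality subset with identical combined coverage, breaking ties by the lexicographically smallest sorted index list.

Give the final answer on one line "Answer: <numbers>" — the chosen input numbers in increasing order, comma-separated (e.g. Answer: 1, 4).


input #1 (m=3, t=5): events B2->E, B1->F, B4->S, B3->T, B5->F, B6->T, B7->T; covers B1=F, B2=E, B3=T, B4=S, B5=F, B6=T, B7=T
input #2 (m=10, t=4): events B2->S, B1->T, B4->E, B3->F, B5->F, B6->F; covers B1=T, B2=S, B3=F, B4=E, B5=F, B6=F
input #3 (m=13, t=5): events B2->S, B1->T, B4->S, B3->T, B5->F, B6->F; covers B1=T, B2=S, B3=T, B4=S, B5=F, B6=F
input #4 (m=10, t=6): events B2->S, B1->T, B4->S, B3->T, B5->F, B6->F; covers B1=T, B2=S, B3=T, B4=S, B5=F, B6=F
input #5 (m=4, t=3): events B2->E, B1->F, B4->S, B3->T, B5->T, B6->T, B7->T; covers B1=F, B2=E, B3=T, B4=S, B5=T, B6=T, B7=T
input #6 (m=5, t=5): events B2->S, B1->T, B4->S, B3->T, B5->F, B6->F; covers B1=T, B2=S, B3=T, B4=S, B5=F, B6=F
input #7 (m=11, t=5): events B2->S, B1->T, B4->S, B3->T, B5->F, B6->F; covers B1=T, B2=S, B3=T, B4=S, B5=F, B6=F
input #8 (m=10, t=1): events B2->S, B1->T, B4->S, B3->T, B5->T, B6->F; covers B1=T, B2=S, B3=T, B4=S, B5=T, B6=F
pool-wide coverage (13 outcomes): B1=T, B1=F, B2=S, B2=E, B3=T, B3=F, B4=S, B4=E, B5=T, B5=F, B6=T, B6=F, B7=T
size 1 is not enough: best union over all size-1 subsets is 7/13
size 2: inputs {2, 5} cover all 13 outcomes, and no lexicographically smaller subset of this size does
Answer: 2, 5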